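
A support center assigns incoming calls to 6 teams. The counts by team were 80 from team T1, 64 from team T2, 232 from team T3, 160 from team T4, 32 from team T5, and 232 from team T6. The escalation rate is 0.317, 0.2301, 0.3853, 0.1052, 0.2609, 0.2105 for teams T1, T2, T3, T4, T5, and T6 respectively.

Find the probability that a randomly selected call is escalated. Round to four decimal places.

Total: 80 + 64 + 232 + 160 + 32 + 232 = 800.
P(T1) = 80/800 = 0.1. P(T2) = 64/800 = 0.08. P(T3) = 232/800 = 0.29. P(T4) = 160/800 = 0.2. P(T5) = 32/800 = 0.04. P(T6) = 232/800 = 0.29.
P(E) = P(E|T1)·P(T1) + P(E|T2)·P(T2) + P(E|T3)·P(T3) + P(E|T4)·P(T4) + P(E|T5)·P(T5) + P(E|T6)·P(T6)
      = 0.317·0.1 + 0.2301·0.08 + 0.3853·0.29 + 0.1052·0.2 + 0.2609·0.04 + 0.2105·0.29
      = 0.0317 + 0.018408 + 0.111737 + 0.02104 + 0.010436 + 0.061045 = 0.254366

0.2544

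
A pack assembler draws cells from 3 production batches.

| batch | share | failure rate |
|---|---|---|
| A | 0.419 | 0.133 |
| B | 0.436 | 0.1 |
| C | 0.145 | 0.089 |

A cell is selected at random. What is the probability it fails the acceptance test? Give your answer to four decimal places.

0.1122

By the law of total probability,
P(F) = P(F|A)·P(A) + P(F|B)·P(B) + P(F|C)·P(C)
      = 0.133·0.419 + 0.1·0.436 + 0.089·0.145
      = 0.055727 + 0.0436 + 0.012905 = 0.112232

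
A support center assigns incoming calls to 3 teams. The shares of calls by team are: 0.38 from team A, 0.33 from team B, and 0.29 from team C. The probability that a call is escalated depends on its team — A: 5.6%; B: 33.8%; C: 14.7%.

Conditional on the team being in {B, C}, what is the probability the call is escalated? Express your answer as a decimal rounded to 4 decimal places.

P(E|S) ≈ 0.2487

Let S = {B, C}.
P(S) = 0.33 + 0.29 = 0.62.
P(E ∩ S) = 0.338·0.33 + 0.147·0.29 = 0.11154 + 0.04263 = 0.15417.
P(E | S) = 0.15417 / 0.62 = 0.248661…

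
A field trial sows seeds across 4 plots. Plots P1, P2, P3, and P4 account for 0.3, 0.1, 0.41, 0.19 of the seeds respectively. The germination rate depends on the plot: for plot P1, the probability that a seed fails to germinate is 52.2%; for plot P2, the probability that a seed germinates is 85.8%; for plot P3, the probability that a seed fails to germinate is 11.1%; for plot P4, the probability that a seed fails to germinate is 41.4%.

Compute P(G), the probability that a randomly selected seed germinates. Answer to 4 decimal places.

P(G|P1) = 1 − 0.522 = 0.478.
P(G|P3) = 1 − 0.111 = 0.889.
P(G|P4) = 1 − 0.414 = 0.586.
P(G) = P(G|P1)·P(P1) + P(G|P2)·P(P2) + P(G|P3)·P(P3) + P(G|P4)·P(P4)
      = 0.478·0.3 + 0.858·0.1 + 0.889·0.41 + 0.586·0.19
      = 0.1434 + 0.0858 + 0.36449 + 0.11134 = 0.70503

P(G) ≈ 0.7050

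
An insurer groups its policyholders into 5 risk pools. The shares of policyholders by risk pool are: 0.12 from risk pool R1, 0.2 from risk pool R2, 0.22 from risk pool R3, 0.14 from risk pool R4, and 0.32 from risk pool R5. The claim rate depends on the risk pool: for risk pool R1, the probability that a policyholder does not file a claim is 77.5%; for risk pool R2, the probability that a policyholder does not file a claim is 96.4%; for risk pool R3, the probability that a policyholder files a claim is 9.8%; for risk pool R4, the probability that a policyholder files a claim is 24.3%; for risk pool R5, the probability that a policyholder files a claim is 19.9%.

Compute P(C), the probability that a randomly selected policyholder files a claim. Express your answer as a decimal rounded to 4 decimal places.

P(C|R1) = 1 − 0.775 = 0.225.
P(C|R2) = 1 − 0.964 = 0.036.
Summing over the partition,
P(C) = P(C|R1)·P(R1) + P(C|R2)·P(R2) + P(C|R3)·P(R3) + P(C|R4)·P(R4) + P(C|R5)·P(R5)
      = 0.225·0.12 + 0.036·0.2 + 0.098·0.22 + 0.243·0.14 + 0.199·0.32
      = 0.027 + 0.0072 + 0.02156 + 0.03402 + 0.06368 = 0.15346

P(C) ≈ 0.1535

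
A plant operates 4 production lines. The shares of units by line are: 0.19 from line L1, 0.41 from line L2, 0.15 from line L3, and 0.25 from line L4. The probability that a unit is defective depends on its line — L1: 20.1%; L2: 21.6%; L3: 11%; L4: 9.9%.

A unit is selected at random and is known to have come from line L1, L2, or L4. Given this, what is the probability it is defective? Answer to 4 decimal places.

Let S = {L1, L2, L4}.
P(S) = 0.19 + 0.41 + 0.25 = 0.85.
P(D ∩ S) = 0.201·0.19 + 0.216·0.41 + 0.099·0.25 = 0.03819 + 0.08856 + 0.02475 = 0.1515.
P(D | S) = 0.1515 / 0.85 = 0.178235…

0.1782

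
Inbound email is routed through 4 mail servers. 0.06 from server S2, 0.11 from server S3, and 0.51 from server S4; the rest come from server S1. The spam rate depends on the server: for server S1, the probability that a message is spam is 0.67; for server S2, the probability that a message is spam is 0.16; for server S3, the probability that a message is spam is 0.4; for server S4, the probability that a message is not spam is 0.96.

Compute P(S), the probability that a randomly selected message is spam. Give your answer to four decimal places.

P(S) ≈ 0.2884

P(S1) = 1 − (0.06 + 0.11 + 0.51) = 0.32.
P(S|S4) = 1 − 0.96 = 0.04.
Summing over the partition,
P(S) = P(S|S1)·P(S1) + P(S|S2)·P(S2) + P(S|S3)·P(S3) + P(S|S4)·P(S4)
      = 0.67·0.32 + 0.16·0.06 + 0.4·0.11 + 0.04·0.51
      = 0.2144 + 0.0096 + 0.044 + 0.0204 = 0.2884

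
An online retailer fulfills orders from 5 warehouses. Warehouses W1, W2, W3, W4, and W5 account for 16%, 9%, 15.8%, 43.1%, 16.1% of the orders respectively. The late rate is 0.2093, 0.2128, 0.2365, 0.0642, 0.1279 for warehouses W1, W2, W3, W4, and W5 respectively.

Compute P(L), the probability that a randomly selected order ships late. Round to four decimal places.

P(L) = P(L|W1)·P(W1) + P(L|W2)·P(W2) + P(L|W3)·P(W3) + P(L|W4)·P(W4) + P(L|W5)·P(W5)
      = 0.2093·0.16 + 0.2128·0.09 + 0.2365·0.158 + 0.0642·0.431 + 0.1279·0.161
      = 0.033488 + 0.019152 + 0.037367 + 0.0276702 + 0.0205919 = 0.1382691

0.1383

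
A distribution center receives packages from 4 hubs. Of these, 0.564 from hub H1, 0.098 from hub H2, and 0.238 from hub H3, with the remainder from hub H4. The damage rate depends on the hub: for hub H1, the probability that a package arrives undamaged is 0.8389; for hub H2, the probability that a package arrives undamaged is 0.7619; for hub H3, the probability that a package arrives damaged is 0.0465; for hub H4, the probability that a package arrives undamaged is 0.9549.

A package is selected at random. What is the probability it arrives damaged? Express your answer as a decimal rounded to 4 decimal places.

P(D) ≈ 0.1298

P(H4) = 1 − (0.564 + 0.098 + 0.238) = 0.1.
P(D|H1) = 1 − 0.8389 = 0.1611.
P(D|H2) = 1 − 0.7619 = 0.2381.
P(D|H4) = 1 − 0.9549 = 0.0451.
Using total probability over the partition,
P(D) = P(D|H1)·P(H1) + P(D|H2)·P(H2) + P(D|H3)·P(H3) + P(D|H4)·P(H4)
      = 0.1611·0.564 + 0.2381·0.098 + 0.0465·0.238 + 0.0451·0.1
      = 0.0908604 + 0.0233338 + 0.011067 + 0.00451 = 0.1297712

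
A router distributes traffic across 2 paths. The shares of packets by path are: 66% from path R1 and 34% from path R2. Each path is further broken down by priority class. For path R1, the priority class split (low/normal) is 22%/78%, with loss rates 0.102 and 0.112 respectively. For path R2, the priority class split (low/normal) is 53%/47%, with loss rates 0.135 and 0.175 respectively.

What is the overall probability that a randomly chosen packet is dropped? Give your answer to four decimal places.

0.1248

P(L|R1) = 0.22·0.102 + 0.78·0.112 = 0.02244 + 0.08736 = 0.1098
P(L|R2) = 0.53·0.135 + 0.47·0.175 = 0.07155 + 0.08225 = 0.1538
By total probability over the outer partition,
P(L) = 0.66·0.1098 + 0.34·0.1538
      = 0.072468 + 0.052292 = 0.12476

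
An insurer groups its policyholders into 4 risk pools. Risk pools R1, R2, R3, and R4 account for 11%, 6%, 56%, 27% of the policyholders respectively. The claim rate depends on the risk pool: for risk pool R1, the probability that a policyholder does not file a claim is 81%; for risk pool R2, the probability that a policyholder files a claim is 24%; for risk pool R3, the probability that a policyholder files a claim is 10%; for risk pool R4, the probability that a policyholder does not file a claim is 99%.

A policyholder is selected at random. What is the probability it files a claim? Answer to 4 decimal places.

0.0940

P(C|R1) = 1 − 0.81 = 0.19.
P(C|R4) = 1 − 0.99 = 0.01.
Using total probability over the partition,
P(C) = P(C|R1)·P(R1) + P(C|R2)·P(R2) + P(C|R3)·P(R3) + P(C|R4)·P(R4)
      = 0.19·0.11 + 0.24·0.06 + 0.1·0.56 + 0.01·0.27
      = 0.0209 + 0.0144 + 0.056 + 0.0027 = 0.094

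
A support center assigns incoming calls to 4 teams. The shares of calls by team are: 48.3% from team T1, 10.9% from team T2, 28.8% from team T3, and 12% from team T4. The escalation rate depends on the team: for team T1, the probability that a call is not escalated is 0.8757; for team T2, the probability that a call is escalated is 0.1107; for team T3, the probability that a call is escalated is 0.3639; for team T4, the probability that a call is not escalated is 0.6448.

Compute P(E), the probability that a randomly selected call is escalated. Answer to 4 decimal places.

P(E) ≈ 0.2195

P(E|T1) = 1 − 0.8757 = 0.1243.
P(E|T4) = 1 − 0.6448 = 0.3552.
P(E) = P(E|T1)·P(T1) + P(E|T2)·P(T2) + P(E|T3)·P(T3) + P(E|T4)·P(T4)
      = 0.1243·0.483 + 0.1107·0.109 + 0.3639·0.288 + 0.3552·0.12
      = 0.0600369 + 0.0120663 + 0.1048032 + 0.042624 = 0.2195304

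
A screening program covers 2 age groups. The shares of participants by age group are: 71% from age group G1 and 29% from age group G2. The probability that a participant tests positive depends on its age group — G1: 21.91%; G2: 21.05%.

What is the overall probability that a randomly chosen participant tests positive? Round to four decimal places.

Summing over the partition,
P(T) = P(T|G1)·P(G1) + P(T|G2)·P(G2)
      = 0.2191·0.71 + 0.2105·0.29
      = 0.155561 + 0.061045 = 0.216606

0.2166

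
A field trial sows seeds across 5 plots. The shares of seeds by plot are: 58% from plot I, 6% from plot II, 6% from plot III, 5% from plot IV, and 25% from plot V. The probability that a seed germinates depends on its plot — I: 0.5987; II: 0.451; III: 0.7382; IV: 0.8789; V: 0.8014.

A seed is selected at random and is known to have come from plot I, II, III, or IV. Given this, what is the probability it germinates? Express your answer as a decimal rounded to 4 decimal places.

P(G|S) ≈ 0.6167

Let S = {I, II, III, IV}.
P(S) = 0.58 + 0.06 + 0.06 + 0.05 = 0.75.
P(G ∩ S) = 0.5987·0.58 + 0.451·0.06 + 0.7382·0.06 + 0.8789·0.05 = 0.347246 + 0.02706 + 0.044292 + 0.043945 = 0.462543.
P(G | S) = 0.462543 / 0.75 = 0.616724…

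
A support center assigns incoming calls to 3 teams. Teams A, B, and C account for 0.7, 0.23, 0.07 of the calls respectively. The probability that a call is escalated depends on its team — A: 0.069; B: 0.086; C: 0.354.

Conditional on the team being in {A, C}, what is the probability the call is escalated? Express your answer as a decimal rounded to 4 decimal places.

Let S = {A, C}.
P(S) = 0.7 + 0.07 = 0.77.
P(E ∩ S) = 0.069·0.7 + 0.354·0.07 = 0.0483 + 0.02478 = 0.07308.
P(E | S) = 0.07308 / 0.77 = 0.094909…

P(E|S) ≈ 0.0949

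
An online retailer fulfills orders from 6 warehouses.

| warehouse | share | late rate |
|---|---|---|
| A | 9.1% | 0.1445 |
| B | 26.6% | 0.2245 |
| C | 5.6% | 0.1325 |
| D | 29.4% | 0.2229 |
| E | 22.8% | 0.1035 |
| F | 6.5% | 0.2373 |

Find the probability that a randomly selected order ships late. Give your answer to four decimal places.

0.1848

P(L) = P(L|A)·P(A) + P(L|B)·P(B) + P(L|C)·P(C) + P(L|D)·P(D) + P(L|E)·P(E) + P(L|F)·P(F)
      = 0.1445·0.091 + 0.2245·0.266 + 0.1325·0.056 + 0.2229·0.294 + 0.1035·0.228 + 0.2373·0.065
      = 0.0131495 + 0.059717 + 0.00742 + 0.0655326 + 0.023598 + 0.0154245 = 0.1848416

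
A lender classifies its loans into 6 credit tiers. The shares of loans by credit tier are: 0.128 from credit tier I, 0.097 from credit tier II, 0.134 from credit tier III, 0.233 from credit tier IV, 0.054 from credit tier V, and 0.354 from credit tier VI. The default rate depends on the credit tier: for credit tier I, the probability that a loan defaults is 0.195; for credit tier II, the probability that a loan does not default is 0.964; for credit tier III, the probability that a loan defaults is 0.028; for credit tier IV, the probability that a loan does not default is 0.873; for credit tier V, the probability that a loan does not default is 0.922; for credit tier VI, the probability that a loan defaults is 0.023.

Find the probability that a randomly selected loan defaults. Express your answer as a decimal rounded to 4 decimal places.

0.0741

P(D|II) = 1 − 0.964 = 0.036.
P(D|IV) = 1 − 0.873 = 0.127.
P(D|V) = 1 − 0.922 = 0.078.
Summing over the partition,
P(D) = P(D|I)·P(I) + P(D|II)·P(II) + P(D|III)·P(III) + P(D|IV)·P(IV) + P(D|V)·P(V) + P(D|VI)·P(VI)
      = 0.195·0.128 + 0.036·0.097 + 0.028·0.134 + 0.127·0.233 + 0.078·0.054 + 0.023·0.354
      = 0.02496 + 0.003492 + 0.003752 + 0.029591 + 0.004212 + 0.008142 = 0.074149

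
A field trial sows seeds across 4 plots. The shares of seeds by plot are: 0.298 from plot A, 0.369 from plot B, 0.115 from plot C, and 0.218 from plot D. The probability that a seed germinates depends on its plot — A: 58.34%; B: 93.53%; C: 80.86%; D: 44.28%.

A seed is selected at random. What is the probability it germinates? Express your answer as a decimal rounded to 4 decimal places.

P(G) = P(G|A)·P(A) + P(G|B)·P(B) + P(G|C)·P(C) + P(G|D)·P(D)
      = 0.5834·0.298 + 0.9353·0.369 + 0.8086·0.115 + 0.4428·0.218
      = 0.1738532 + 0.3451257 + 0.092989 + 0.0965304 = 0.7084983

0.7085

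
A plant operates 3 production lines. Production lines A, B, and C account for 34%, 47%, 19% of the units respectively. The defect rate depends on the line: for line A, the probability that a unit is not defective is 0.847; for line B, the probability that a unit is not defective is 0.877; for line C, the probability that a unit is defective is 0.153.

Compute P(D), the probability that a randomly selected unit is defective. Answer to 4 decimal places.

P(D|A) = 1 − 0.847 = 0.153.
P(D|B) = 1 − 0.877 = 0.123.
P(D) = P(D|A)·P(A) + P(D|B)·P(B) + P(D|C)·P(C)
      = 0.153·0.34 + 0.123·0.47 + 0.153·0.19
      = 0.05202 + 0.05781 + 0.02907 = 0.1389

P(D) ≈ 0.1389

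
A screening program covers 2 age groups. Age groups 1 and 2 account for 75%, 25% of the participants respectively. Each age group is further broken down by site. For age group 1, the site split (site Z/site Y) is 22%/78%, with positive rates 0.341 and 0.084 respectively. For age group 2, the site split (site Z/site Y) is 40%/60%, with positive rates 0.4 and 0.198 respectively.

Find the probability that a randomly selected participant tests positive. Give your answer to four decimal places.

0.1751

P(T|1) = 0.22·0.341 + 0.78·0.084 = 0.07502 + 0.06552 = 0.14054
P(T|2) = 0.4·0.4 + 0.6·0.198 = 0.16 + 0.1188 = 0.2788
Then overall,
P(T) = 0.75·0.14054 + 0.25·0.2788
      = 0.105405 + 0.0697 = 0.175105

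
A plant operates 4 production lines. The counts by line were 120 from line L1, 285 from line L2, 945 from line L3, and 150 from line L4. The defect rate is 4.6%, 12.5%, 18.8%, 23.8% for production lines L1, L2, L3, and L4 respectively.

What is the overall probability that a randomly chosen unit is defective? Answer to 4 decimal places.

0.1697

Total: 120 + 285 + 945 + 150 = 1500.
P(L1) = 120/1500 = 0.08. P(L2) = 285/1500 = 0.19. P(L3) = 945/1500 = 0.63. P(L4) = 150/1500 = 0.1.
By the law of total probability,
P(D) = P(D|L1)·P(L1) + P(D|L2)·P(L2) + P(D|L3)·P(L3) + P(D|L4)·P(L4)
      = 0.046·0.08 + 0.125·0.19 + 0.188·0.63 + 0.238·0.1
      = 0.00368 + 0.02375 + 0.11844 + 0.0238 = 0.16967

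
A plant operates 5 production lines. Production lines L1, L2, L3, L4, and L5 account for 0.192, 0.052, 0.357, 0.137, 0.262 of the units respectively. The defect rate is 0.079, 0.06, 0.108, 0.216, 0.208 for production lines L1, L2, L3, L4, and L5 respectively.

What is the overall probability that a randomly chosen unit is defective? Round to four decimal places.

0.1409

P(D) = P(D|L1)·P(L1) + P(D|L2)·P(L2) + P(D|L3)·P(L3) + P(D|L4)·P(L4) + P(D|L5)·P(L5)
      = 0.079·0.192 + 0.06·0.052 + 0.108·0.357 + 0.216·0.137 + 0.208·0.262
      = 0.015168 + 0.00312 + 0.038556 + 0.029592 + 0.054496 = 0.140932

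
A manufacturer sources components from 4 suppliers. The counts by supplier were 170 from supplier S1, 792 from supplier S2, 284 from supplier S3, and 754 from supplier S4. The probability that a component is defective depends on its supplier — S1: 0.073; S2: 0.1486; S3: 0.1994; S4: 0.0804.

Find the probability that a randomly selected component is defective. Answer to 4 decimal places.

0.1237

Total: 170 + 792 + 284 + 754 = 2000.
P(S1) = 170/2000 = 0.085. P(S2) = 792/2000 = 0.396. P(S3) = 284/2000 = 0.142. P(S4) = 754/2000 = 0.377.
Summing over the partition,
P(D) = P(D|S1)·P(S1) + P(D|S2)·P(S2) + P(D|S3)·P(S3) + P(D|S4)·P(S4)
      = 0.073·0.085 + 0.1486·0.396 + 0.1994·0.142 + 0.0804·0.377
      = 0.006205 + 0.0588456 + 0.0283148 + 0.0303108 = 0.1236762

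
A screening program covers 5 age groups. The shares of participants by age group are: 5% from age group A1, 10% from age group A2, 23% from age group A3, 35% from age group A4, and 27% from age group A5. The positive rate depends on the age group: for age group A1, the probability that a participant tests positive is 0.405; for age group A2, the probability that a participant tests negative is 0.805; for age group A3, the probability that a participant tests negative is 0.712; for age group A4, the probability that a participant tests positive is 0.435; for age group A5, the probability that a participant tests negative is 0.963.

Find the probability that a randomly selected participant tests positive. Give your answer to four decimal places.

P(T|A2) = 1 − 0.805 = 0.195.
P(T|A3) = 1 − 0.712 = 0.288.
P(T|A5) = 1 − 0.963 = 0.037.
Using total probability over the partition,
P(T) = P(T|A1)·P(A1) + P(T|A2)·P(A2) + P(T|A3)·P(A3) + P(T|A4)·P(A4) + P(T|A5)·P(A5)
      = 0.405·0.05 + 0.195·0.1 + 0.288·0.23 + 0.435·0.35 + 0.037·0.27
      = 0.02025 + 0.0195 + 0.06624 + 0.15225 + 0.00999 = 0.26823

P(T) ≈ 0.2682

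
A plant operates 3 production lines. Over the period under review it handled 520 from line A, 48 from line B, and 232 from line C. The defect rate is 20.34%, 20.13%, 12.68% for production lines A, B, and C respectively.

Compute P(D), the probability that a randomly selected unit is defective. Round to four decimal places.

0.1811

Total: 520 + 48 + 232 = 800.
P(A) = 520/800 = 0.65. P(B) = 48/800 = 0.06. P(C) = 232/800 = 0.29.
P(D) = P(D|A)·P(A) + P(D|B)·P(B) + P(D|C)·P(C)
      = 0.2034·0.65 + 0.2013·0.06 + 0.1268·0.29
      = 0.13221 + 0.012078 + 0.036772 = 0.18106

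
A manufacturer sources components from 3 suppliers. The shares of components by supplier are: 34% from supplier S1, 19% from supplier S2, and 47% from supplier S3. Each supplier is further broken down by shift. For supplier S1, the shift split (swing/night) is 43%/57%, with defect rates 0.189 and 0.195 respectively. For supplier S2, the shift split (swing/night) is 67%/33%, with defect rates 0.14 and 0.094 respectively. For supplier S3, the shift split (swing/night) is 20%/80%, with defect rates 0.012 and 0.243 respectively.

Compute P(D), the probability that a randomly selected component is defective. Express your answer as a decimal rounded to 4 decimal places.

P(D) ≈ 0.1816

P(D|S1) = 0.43·0.189 + 0.57·0.195 = 0.08127 + 0.11115 = 0.19242
P(D|S2) = 0.67·0.14 + 0.33·0.094 = 0.0938 + 0.03102 = 0.12482
P(D|S3) = 0.2·0.012 + 0.8·0.243 = 0.0024 + 0.1944 = 0.1968
By total probability over the outer partition,
P(D) = 0.34·0.19242 + 0.19·0.12482 + 0.47·0.1968
      = 0.0654228 + 0.0237158 + 0.092496 = 0.1816346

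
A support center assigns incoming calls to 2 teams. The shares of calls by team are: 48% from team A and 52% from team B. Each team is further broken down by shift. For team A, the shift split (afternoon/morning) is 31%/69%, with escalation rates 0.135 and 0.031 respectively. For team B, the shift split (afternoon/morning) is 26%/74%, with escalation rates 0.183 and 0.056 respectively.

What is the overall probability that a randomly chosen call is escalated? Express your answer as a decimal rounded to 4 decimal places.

P(E) ≈ 0.0766

P(E|A) = 0.31·0.135 + 0.69·0.031 = 0.04185 + 0.02139 = 0.06324
P(E|B) = 0.26·0.183 + 0.74·0.056 = 0.04758 + 0.04144 = 0.08902
Then overall,
P(E) = 0.48·0.06324 + 0.52·0.08902
      = 0.0303552 + 0.0462904 = 0.0766456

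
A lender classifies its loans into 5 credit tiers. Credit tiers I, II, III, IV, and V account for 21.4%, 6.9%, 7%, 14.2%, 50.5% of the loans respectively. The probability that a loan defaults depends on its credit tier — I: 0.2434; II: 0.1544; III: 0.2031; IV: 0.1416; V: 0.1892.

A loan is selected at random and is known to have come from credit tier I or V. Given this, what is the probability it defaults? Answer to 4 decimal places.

Let S = {I, V}.
P(S) = 0.214 + 0.505 = 0.719.
P(D ∩ S) = 0.2434·0.214 + 0.1892·0.505 = 0.0520876 + 0.095546 = 0.1476336.
P(D | S) = 0.1476336 / 0.719 = 0.205332…

0.2053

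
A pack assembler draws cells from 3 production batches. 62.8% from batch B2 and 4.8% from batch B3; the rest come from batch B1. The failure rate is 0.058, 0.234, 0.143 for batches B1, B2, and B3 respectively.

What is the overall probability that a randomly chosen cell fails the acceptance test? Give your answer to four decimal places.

P(F) ≈ 0.1726

P(B1) = 1 − (0.628 + 0.048) = 0.324.
P(F) = P(F|B1)·P(B1) + P(F|B2)·P(B2) + P(F|B3)·P(B3)
      = 0.058·0.324 + 0.234·0.628 + 0.143·0.048
      = 0.018792 + 0.146952 + 0.006864 = 0.172608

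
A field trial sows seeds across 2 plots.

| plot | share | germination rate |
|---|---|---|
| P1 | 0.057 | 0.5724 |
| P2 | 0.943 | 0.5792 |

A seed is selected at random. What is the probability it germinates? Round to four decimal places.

Summing over the partition,
P(G) = P(G|P1)·P(P1) + P(G|P2)·P(P2)
      = 0.5724·0.057 + 0.5792·0.943
      = 0.0326268 + 0.5461856 = 0.5788124

0.5788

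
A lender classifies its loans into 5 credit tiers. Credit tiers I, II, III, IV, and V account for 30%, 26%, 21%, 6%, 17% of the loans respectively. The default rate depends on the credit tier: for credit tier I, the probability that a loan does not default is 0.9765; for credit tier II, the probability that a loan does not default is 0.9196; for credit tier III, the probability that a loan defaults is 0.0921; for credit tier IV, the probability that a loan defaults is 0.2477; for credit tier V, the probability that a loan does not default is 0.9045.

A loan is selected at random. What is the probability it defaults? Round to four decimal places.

0.0784

P(D|I) = 1 − 0.9765 = 0.0235.
P(D|II) = 1 − 0.9196 = 0.0804.
P(D|V) = 1 − 0.9045 = 0.0955.
By the law of total probability,
P(D) = P(D|I)·P(I) + P(D|II)·P(II) + P(D|III)·P(III) + P(D|IV)·P(IV) + P(D|V)·P(V)
      = 0.0235·0.3 + 0.0804·0.26 + 0.0921·0.21 + 0.2477·0.06 + 0.0955·0.17
      = 0.00705 + 0.020904 + 0.019341 + 0.014862 + 0.016235 = 0.078392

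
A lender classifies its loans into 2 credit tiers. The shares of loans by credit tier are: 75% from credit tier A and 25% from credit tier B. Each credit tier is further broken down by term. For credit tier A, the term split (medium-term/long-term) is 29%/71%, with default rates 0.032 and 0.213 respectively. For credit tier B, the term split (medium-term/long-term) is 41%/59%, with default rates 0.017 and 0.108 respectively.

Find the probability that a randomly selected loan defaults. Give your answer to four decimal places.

P(D|A) = 0.29·0.032 + 0.71·0.213 = 0.00928 + 0.15123 = 0.16051
P(D|B) = 0.41·0.017 + 0.59·0.108 = 0.00697 + 0.06372 = 0.07069
By total probability over the outer partition,
P(D) = 0.75·0.16051 + 0.25·0.07069
      = 0.1203825 + 0.0176725 = 0.138055

0.1381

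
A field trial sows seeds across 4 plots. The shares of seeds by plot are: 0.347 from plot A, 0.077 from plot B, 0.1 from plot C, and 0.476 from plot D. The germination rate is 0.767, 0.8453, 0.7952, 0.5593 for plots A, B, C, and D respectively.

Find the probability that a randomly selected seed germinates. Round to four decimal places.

0.6770

By the law of total probability,
P(G) = P(G|A)·P(A) + P(G|B)·P(B) + P(G|C)·P(C) + P(G|D)·P(D)
      = 0.767·0.347 + 0.8453·0.077 + 0.7952·0.1 + 0.5593·0.476
      = 0.266149 + 0.0650881 + 0.07952 + 0.2662268 = 0.6769839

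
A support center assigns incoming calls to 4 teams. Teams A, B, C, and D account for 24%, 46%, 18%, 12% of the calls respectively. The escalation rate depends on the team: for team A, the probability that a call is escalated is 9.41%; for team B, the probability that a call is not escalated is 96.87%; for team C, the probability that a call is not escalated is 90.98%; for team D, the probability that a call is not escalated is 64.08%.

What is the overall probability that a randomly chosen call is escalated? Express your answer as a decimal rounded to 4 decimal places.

P(E) ≈ 0.0963

P(E|B) = 1 − 0.9687 = 0.0313.
P(E|C) = 1 − 0.9098 = 0.0902.
P(E|D) = 1 − 0.6408 = 0.3592.
Summing over the partition,
P(E) = P(E|A)·P(A) + P(E|B)·P(B) + P(E|C)·P(C) + P(E|D)·P(D)
      = 0.0941·0.24 + 0.0313·0.46 + 0.0902·0.18 + 0.3592·0.12
      = 0.022584 + 0.014398 + 0.016236 + 0.043104 = 0.096322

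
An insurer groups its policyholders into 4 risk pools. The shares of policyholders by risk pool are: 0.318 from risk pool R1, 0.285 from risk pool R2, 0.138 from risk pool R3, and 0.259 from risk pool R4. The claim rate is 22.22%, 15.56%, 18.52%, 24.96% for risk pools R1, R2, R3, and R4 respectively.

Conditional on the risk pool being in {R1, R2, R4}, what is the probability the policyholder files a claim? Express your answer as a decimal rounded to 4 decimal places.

0.2084

Let S = {R1, R2, R4}.
P(S) = 0.318 + 0.285 + 0.259 = 0.862.
P(C ∩ S) = 0.2222·0.318 + 0.1556·0.285 + 0.2496·0.259 = 0.0706596 + 0.044346 + 0.0646464 = 0.179652.
P(C | S) = 0.179652 / 0.862 = 0.208413…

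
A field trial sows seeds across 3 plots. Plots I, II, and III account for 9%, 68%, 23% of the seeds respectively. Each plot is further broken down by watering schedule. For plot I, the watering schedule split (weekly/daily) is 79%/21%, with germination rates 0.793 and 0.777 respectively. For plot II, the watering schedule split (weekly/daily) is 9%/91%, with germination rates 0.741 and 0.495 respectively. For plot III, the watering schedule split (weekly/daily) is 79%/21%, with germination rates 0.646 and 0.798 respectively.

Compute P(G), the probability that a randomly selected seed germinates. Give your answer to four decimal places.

0.5786

P(G|I) = 0.79·0.793 + 0.21·0.777 = 0.62647 + 0.16317 = 0.78964
P(G|II) = 0.09·0.741 + 0.91·0.495 = 0.06669 + 0.45045 = 0.51714
P(G|III) = 0.79·0.646 + 0.21·0.798 = 0.51034 + 0.16758 = 0.67792
Then overall,
P(G) = 0.09·0.78964 + 0.68·0.51714 + 0.23·0.67792
      = 0.0710676 + 0.3516552 + 0.1559216 = 0.5786444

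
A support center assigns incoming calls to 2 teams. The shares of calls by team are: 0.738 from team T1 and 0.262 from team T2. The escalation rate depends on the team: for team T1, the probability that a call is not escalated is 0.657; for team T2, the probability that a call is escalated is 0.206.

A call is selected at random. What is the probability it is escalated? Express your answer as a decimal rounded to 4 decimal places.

P(E) ≈ 0.3071

P(E|T1) = 1 − 0.657 = 0.343.
Summing over the partition,
P(E) = P(E|T1)·P(T1) + P(E|T2)·P(T2)
      = 0.343·0.738 + 0.206·0.262
      = 0.253134 + 0.053972 = 0.307106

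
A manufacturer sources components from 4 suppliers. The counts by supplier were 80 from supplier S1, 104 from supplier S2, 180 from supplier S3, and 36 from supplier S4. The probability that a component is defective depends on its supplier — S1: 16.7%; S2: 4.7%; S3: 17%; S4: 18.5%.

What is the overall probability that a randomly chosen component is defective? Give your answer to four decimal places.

Total: 80 + 104 + 180 + 36 = 400.
P(S1) = 80/400 = 0.2. P(S2) = 104/400 = 0.26. P(S3) = 180/400 = 0.45. P(S4) = 36/400 = 0.09.
By the law of total probability,
P(D) = P(D|S1)·P(S1) + P(D|S2)·P(S2) + P(D|S3)·P(S3) + P(D|S4)·P(S4)
      = 0.167·0.2 + 0.047·0.26 + 0.17·0.45 + 0.185·0.09
      = 0.0334 + 0.01222 + 0.0765 + 0.01665 = 0.13877

0.1388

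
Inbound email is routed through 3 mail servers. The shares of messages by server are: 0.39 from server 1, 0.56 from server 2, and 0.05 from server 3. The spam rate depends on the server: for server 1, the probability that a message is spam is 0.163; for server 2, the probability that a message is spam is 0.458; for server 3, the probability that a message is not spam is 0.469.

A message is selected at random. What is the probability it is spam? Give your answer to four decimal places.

P(S|3) = 1 − 0.469 = 0.531.
P(S) = P(S|1)·P(1) + P(S|2)·P(2) + P(S|3)·P(3)
      = 0.163·0.39 + 0.458·0.56 + 0.531·0.05
      = 0.06357 + 0.25648 + 0.02655 = 0.3466

P(S) ≈ 0.3466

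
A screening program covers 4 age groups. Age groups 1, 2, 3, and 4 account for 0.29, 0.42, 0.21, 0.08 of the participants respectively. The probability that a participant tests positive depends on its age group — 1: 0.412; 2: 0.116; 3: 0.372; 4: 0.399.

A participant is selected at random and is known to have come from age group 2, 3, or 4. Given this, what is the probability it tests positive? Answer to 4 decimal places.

Let S = {2, 3, 4}.
P(S) = 0.42 + 0.21 + 0.08 = 0.71.
P(T ∩ S) = 0.116·0.42 + 0.372·0.21 + 0.399·0.08 = 0.04872 + 0.07812 + 0.03192 = 0.15876.
P(T | S) = 0.15876 / 0.71 = 0.223606…

0.2236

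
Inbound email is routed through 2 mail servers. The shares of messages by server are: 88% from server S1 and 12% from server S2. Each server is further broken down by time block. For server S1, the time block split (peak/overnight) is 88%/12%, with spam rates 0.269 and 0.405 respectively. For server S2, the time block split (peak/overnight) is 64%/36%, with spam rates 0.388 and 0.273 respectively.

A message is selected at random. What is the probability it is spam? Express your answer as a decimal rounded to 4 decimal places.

P(S|S1) = 0.88·0.269 + 0.12·0.405 = 0.23672 + 0.0486 = 0.28532
P(S|S2) = 0.64·0.388 + 0.36·0.273 = 0.24832 + 0.09828 = 0.3466
Then overall,
P(S) = 0.88·0.28532 + 0.12·0.3466
      = 0.2510816 + 0.041592 = 0.2926736

0.2927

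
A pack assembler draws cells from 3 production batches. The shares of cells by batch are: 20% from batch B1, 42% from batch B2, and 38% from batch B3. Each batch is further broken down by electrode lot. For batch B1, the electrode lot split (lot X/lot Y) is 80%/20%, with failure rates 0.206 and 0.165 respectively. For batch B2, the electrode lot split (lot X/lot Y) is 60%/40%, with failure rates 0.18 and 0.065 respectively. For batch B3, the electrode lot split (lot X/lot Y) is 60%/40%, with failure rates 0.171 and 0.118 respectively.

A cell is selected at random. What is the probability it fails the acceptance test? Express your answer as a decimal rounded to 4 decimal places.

P(F) ≈ 0.1528

P(F|B1) = 0.8·0.206 + 0.2·0.165 = 0.1648 + 0.033 = 0.1978
P(F|B2) = 0.6·0.18 + 0.4·0.065 = 0.108 + 0.026 = 0.134
P(F|B3) = 0.6·0.171 + 0.4·0.118 = 0.1026 + 0.0472 = 0.1498
By total probability over the outer partition,
P(F) = 0.2·0.1978 + 0.42·0.134 + 0.38·0.1498
      = 0.03956 + 0.05628 + 0.056924 = 0.152764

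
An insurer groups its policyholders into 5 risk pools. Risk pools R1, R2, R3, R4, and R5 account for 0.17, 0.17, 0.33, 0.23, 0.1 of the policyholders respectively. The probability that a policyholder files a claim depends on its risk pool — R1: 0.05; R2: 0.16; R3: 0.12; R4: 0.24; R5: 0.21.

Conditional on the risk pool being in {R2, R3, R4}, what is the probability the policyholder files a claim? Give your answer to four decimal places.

Let S = {R2, R3, R4}.
P(S) = 0.17 + 0.33 + 0.23 = 0.73.
P(C ∩ S) = 0.16·0.17 + 0.12·0.33 + 0.24·0.23 = 0.0272 + 0.0396 + 0.0552 = 0.122.
P(C | S) = 0.122 / 0.73 = 0.167123…

0.1671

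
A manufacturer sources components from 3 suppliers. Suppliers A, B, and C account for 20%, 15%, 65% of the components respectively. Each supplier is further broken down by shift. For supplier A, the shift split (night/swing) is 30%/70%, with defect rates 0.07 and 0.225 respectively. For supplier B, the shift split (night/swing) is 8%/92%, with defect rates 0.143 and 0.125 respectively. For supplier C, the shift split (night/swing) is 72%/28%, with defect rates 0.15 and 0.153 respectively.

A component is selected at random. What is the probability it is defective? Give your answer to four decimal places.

P(D|A) = 0.3·0.07 + 0.7·0.225 = 0.021 + 0.1575 = 0.1785
P(D|B) = 0.08·0.143 + 0.92·0.125 = 0.01144 + 0.115 = 0.12644
P(D|C) = 0.72·0.15 + 0.28·0.153 = 0.108 + 0.04284 = 0.15084
By total probability over the outer partition,
P(D) = 0.2·0.1785 + 0.15·0.12644 + 0.65·0.15084
      = 0.0357 + 0.018966 + 0.098046 = 0.152712

P(D) ≈ 0.1527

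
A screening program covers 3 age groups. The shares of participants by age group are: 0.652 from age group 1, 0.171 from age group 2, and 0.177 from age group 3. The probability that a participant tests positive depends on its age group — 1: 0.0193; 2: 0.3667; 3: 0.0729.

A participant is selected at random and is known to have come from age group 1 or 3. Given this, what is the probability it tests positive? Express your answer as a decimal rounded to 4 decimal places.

Let S = {1, 3}.
P(S) = 0.652 + 0.177 = 0.829.
P(T ∩ S) = 0.0193·0.652 + 0.0729·0.177 = 0.0125836 + 0.0129033 = 0.0254869.
P(T | S) = 0.0254869 / 0.829 = 0.030744…

0.0307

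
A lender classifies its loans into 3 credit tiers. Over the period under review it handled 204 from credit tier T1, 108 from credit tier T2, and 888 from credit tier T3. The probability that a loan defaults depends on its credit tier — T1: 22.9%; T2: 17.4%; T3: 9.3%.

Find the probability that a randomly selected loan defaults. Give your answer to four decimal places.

P(D) ≈ 0.1234

Total: 204 + 108 + 888 = 1200.
P(T1) = 204/1200 = 0.17. P(T2) = 108/1200 = 0.09. P(T3) = 888/1200 = 0.74.
By the law of total probability,
P(D) = P(D|T1)·P(T1) + P(D|T2)·P(T2) + P(D|T3)·P(T3)
      = 0.229·0.17 + 0.174·0.09 + 0.093·0.74
      = 0.03893 + 0.01566 + 0.06882 = 0.12341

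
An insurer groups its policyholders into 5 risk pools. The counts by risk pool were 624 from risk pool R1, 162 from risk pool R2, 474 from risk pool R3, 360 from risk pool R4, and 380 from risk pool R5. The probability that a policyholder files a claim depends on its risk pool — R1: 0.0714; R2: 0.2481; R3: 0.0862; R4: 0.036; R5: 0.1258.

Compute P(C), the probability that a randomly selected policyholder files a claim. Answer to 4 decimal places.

P(C) ≈ 0.0932

Total: 624 + 162 + 474 + 360 + 380 = 2000.
P(R1) = 624/2000 = 0.312. P(R2) = 162/2000 = 0.081. P(R3) = 474/2000 = 0.237. P(R4) = 360/2000 = 0.18. P(R5) = 380/2000 = 0.19.
P(C) = P(C|R1)·P(R1) + P(C|R2)·P(R2) + P(C|R3)·P(R3) + P(C|R4)·P(R4) + P(C|R5)·P(R5)
      = 0.0714·0.312 + 0.2481·0.081 + 0.0862·0.237 + 0.036·0.18 + 0.1258·0.19
      = 0.0222768 + 0.0200961 + 0.0204294 + 0.00648 + 0.023902 = 0.0931843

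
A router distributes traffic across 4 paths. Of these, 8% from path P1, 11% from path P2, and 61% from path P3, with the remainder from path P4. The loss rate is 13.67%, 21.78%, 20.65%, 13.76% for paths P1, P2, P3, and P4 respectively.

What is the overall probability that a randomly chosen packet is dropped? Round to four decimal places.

0.1884

P(P4) = 1 − (0.08 + 0.11 + 0.61) = 0.2.
By the law of total probability,
P(L) = P(L|P1)·P(P1) + P(L|P2)·P(P2) + P(L|P3)·P(P3) + P(L|P4)·P(P4)
      = 0.1367·0.08 + 0.2178·0.11 + 0.2065·0.61 + 0.1376·0.2
      = 0.010936 + 0.023958 + 0.125965 + 0.02752 = 0.188379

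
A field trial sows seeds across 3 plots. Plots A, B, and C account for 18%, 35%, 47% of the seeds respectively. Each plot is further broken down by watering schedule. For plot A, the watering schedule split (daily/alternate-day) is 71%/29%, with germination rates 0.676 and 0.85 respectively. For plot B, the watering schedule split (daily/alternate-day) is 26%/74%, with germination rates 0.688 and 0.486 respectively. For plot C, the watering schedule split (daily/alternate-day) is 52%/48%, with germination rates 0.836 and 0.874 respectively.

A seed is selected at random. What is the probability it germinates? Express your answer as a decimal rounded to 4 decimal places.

P(G|A) = 0.71·0.676 + 0.29·0.85 = 0.47996 + 0.2465 = 0.72646
P(G|B) = 0.26·0.688 + 0.74·0.486 = 0.17888 + 0.35964 = 0.53852
P(G|C) = 0.52·0.836 + 0.48·0.874 = 0.43472 + 0.41952 = 0.85424
Then overall,
P(G) = 0.18·0.72646 + 0.35·0.53852 + 0.47·0.85424
      = 0.1307628 + 0.188482 + 0.4014928 = 0.7207376

P(G) ≈ 0.7207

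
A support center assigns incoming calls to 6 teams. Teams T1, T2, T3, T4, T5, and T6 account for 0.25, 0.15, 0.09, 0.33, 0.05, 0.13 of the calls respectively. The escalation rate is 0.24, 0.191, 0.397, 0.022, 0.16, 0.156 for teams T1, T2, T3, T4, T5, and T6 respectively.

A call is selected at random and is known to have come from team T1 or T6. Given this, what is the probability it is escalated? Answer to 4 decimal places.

Let S = {T1, T6}.
P(S) = 0.25 + 0.13 = 0.38.
P(E ∩ S) = 0.24·0.25 + 0.156·0.13 = 0.06 + 0.02028 = 0.08028.
P(E | S) = 0.08028 / 0.38 = 0.211263…

P(E|S) ≈ 0.2113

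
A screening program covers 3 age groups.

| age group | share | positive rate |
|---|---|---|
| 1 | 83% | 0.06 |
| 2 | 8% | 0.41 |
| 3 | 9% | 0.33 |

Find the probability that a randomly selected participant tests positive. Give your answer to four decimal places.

P(T) ≈ 0.1123

P(T) = P(T|1)·P(1) + P(T|2)·P(2) + P(T|3)·P(3)
      = 0.06·0.83 + 0.41·0.08 + 0.33·0.09
      = 0.0498 + 0.0328 + 0.0297 = 0.1123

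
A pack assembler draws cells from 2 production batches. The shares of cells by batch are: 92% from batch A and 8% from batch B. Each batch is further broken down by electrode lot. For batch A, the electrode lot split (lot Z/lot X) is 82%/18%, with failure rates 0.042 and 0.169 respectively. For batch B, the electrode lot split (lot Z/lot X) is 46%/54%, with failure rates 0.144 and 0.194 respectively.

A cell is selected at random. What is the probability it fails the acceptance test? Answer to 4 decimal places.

P(F) ≈ 0.0734

P(F|A) = 0.82·0.042 + 0.18·0.169 = 0.03444 + 0.03042 = 0.06486
P(F|B) = 0.46·0.144 + 0.54·0.194 = 0.06624 + 0.10476 = 0.171
Then overall,
P(F) = 0.92·0.06486 + 0.08·0.171
      = 0.0596712 + 0.01368 = 0.0733512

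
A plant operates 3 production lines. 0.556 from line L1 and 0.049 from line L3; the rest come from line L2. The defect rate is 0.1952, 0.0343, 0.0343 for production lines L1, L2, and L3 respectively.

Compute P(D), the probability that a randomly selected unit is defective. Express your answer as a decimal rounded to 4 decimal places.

P(L2) = 1 − (0.556 + 0.049) = 0.395.
P(D) = P(D|L1)·P(L1) + P(D|L2)·P(L2) + P(D|L3)·P(L3)
      = 0.1952·0.556 + 0.0343·0.395 + 0.0343·0.049
      = 0.1085312 + 0.0135485 + 0.0016807 = 0.1237604

0.1238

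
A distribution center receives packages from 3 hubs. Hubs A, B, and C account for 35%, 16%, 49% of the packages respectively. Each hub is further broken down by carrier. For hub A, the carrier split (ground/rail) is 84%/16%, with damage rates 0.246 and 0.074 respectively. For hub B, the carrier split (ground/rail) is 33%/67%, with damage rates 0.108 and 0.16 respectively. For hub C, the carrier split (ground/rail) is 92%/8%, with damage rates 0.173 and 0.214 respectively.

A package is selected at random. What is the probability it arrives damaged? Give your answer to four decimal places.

P(D|A) = 0.84·0.246 + 0.16·0.074 = 0.20664 + 0.01184 = 0.21848
P(D|B) = 0.33·0.108 + 0.67·0.16 = 0.03564 + 0.1072 = 0.14284
P(D|C) = 0.92·0.173 + 0.08·0.214 = 0.15916 + 0.01712 = 0.17628
By total probability over the outer partition,
P(D) = 0.35·0.21848 + 0.16·0.14284 + 0.49·0.17628
      = 0.076468 + 0.0228544 + 0.0863772 = 0.1856996

0.1857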